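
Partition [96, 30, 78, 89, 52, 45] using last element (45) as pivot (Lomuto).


Pivot: 45
  30 <= 45: swap -> [30, 96, 78, 89, 52, 45]
Place pivot at 1: [30, 45, 78, 89, 52, 96]

Partitioned: [30, 45, 78, 89, 52, 96]


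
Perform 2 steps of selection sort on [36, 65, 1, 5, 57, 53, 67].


Initial: [36, 65, 1, 5, 57, 53, 67]
Step 1: min=1 at 2
  Swap: [1, 65, 36, 5, 57, 53, 67]
Step 2: min=5 at 3
  Swap: [1, 5, 36, 65, 57, 53, 67]

After 2 steps: [1, 5, 36, 65, 57, 53, 67]


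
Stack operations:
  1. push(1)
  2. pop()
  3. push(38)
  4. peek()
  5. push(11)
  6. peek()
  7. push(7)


push(1) -> [1]
pop()->1, []
push(38) -> [38]
peek()->38
push(11) -> [38, 11]
peek()->11
push(7) -> [38, 11, 7]

Final stack: [38, 11, 7]


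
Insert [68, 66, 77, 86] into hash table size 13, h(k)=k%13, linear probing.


Insert 68: h=3 -> slot 3
Insert 66: h=1 -> slot 1
Insert 77: h=12 -> slot 12
Insert 86: h=8 -> slot 8

Table: [None, 66, None, 68, None, None, None, None, 86, None, None, None, 77]


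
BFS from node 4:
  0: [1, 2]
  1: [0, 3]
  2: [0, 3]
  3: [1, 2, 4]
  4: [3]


Visit 4, enqueue [3]
Visit 3, enqueue [1, 2]
Visit 1, enqueue [0]
Visit 2, enqueue []
Visit 0, enqueue []

BFS order: [4, 3, 1, 2, 0]


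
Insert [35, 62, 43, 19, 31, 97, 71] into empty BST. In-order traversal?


Insert 35: root
Insert 62: R from 35
Insert 43: R from 35 -> L from 62
Insert 19: L from 35
Insert 31: L from 35 -> R from 19
Insert 97: R from 35 -> R from 62
Insert 71: R from 35 -> R from 62 -> L from 97

In-order: [19, 31, 35, 43, 62, 71, 97]


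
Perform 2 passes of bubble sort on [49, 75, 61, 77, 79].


Initial: [49, 75, 61, 77, 79]
Pass 1: [49, 61, 75, 77, 79] (1 swaps)
Pass 2: [49, 61, 75, 77, 79] (0 swaps)

After 2 passes: [49, 61, 75, 77, 79]


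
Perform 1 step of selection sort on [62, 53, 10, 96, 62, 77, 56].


Initial: [62, 53, 10, 96, 62, 77, 56]
Step 1: min=10 at 2
  Swap: [10, 53, 62, 96, 62, 77, 56]

After 1 step: [10, 53, 62, 96, 62, 77, 56]


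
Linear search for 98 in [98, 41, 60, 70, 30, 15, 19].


i=0: 98==98 found!

Found at 0, 1 comps


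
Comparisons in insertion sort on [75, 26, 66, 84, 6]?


Algorithm: insertion sort
Input: [75, 26, 66, 84, 6]
Sorted: [6, 26, 66, 75, 84]

8


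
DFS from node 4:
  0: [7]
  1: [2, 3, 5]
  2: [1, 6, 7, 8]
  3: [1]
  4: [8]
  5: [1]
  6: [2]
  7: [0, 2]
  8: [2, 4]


Visit 4, push [8]
Visit 8, push [2]
Visit 2, push [7, 6, 1]
Visit 1, push [5, 3]
Visit 3, push []
Visit 5, push []
Visit 6, push []
Visit 7, push [0]
Visit 0, push []

DFS order: [4, 8, 2, 1, 3, 5, 6, 7, 0]


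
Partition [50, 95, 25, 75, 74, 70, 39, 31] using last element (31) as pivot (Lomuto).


Pivot: 31
  25 <= 31: swap -> [25, 95, 50, 75, 74, 70, 39, 31]
Place pivot at 1: [25, 31, 50, 75, 74, 70, 39, 95]

Partitioned: [25, 31, 50, 75, 74, 70, 39, 95]


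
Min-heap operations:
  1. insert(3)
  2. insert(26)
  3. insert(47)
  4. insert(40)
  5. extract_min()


insert(3) -> [3]
insert(26) -> [3, 26]
insert(47) -> [3, 26, 47]
insert(40) -> [3, 26, 47, 40]
extract_min()->3, [26, 40, 47]

Final heap: [26, 40, 47]


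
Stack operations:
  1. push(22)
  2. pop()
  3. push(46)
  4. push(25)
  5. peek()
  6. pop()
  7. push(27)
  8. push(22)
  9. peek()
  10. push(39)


push(22) -> [22]
pop()->22, []
push(46) -> [46]
push(25) -> [46, 25]
peek()->25
pop()->25, [46]
push(27) -> [46, 27]
push(22) -> [46, 27, 22]
peek()->22
push(39) -> [46, 27, 22, 39]

Final stack: [46, 27, 22, 39]


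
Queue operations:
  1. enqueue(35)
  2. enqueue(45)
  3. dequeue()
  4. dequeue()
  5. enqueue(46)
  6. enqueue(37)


enqueue(35) -> [35]
enqueue(45) -> [35, 45]
dequeue()->35, [45]
dequeue()->45, []
enqueue(46) -> [46]
enqueue(37) -> [46, 37]

Final queue: [46, 37]


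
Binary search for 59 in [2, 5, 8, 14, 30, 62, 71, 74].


Step 1: lo=0, hi=7, mid=3, val=14
Step 2: lo=4, hi=7, mid=5, val=62
Step 3: lo=4, hi=4, mid=4, val=30

Not found


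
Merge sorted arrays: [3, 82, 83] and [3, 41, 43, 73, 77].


Take 3 from A
Take 3 from B
Take 41 from B
Take 43 from B
Take 73 from B
Take 77 from B

Merged: [3, 3, 41, 43, 73, 77, 82, 83]


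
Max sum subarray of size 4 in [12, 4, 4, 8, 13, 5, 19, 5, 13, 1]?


[0:4]: 28
[1:5]: 29
[2:6]: 30
[3:7]: 45
[4:8]: 42
[5:9]: 42
[6:10]: 38

Max: 45 at [3:7]


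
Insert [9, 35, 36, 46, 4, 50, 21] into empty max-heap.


Insert 9: [9]
Insert 35: [35, 9]
Insert 36: [36, 9, 35]
Insert 46: [46, 36, 35, 9]
Insert 4: [46, 36, 35, 9, 4]
Insert 50: [50, 36, 46, 9, 4, 35]
Insert 21: [50, 36, 46, 9, 4, 35, 21]

Final heap: [50, 36, 46, 9, 4, 35, 21]


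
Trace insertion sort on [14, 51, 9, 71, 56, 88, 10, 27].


Initial: [14, 51, 9, 71, 56, 88, 10, 27]
Insert 51: [14, 51, 9, 71, 56, 88, 10, 27]
Insert 9: [9, 14, 51, 71, 56, 88, 10, 27]
Insert 71: [9, 14, 51, 71, 56, 88, 10, 27]
Insert 56: [9, 14, 51, 56, 71, 88, 10, 27]
Insert 88: [9, 14, 51, 56, 71, 88, 10, 27]
Insert 10: [9, 10, 14, 51, 56, 71, 88, 27]
Insert 27: [9, 10, 14, 27, 51, 56, 71, 88]

Sorted: [9, 10, 14, 27, 51, 56, 71, 88]


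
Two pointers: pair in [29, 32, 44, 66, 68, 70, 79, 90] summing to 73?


lo=0(29)+hi=7(90)=119
lo=0(29)+hi=6(79)=108
lo=0(29)+hi=5(70)=99
lo=0(29)+hi=4(68)=97
lo=0(29)+hi=3(66)=95
lo=0(29)+hi=2(44)=73

Yes: 29+44=73


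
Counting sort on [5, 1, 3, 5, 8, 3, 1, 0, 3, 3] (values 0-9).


Input: [5, 1, 3, 5, 8, 3, 1, 0, 3, 3]
Counts: [1, 2, 0, 4, 0, 2, 0, 0, 1, 0]

Sorted: [0, 1, 1, 3, 3, 3, 3, 5, 5, 8]


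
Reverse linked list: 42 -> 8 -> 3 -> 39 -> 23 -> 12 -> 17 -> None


Step 1: curr=42, set curr.next=prev(None) | reversed so far: 42
Step 2: curr=8, set curr.next=prev(42) | reversed so far: 8 -> 42
Step 3: curr=3, set curr.next=prev(8) | reversed so far: 3 -> 8 -> 42
Step 4: curr=39, set curr.next=prev(3) | reversed so far: 39 -> 3 -> 8 -> 42
Step 5: curr=23, set curr.next=prev(39) | reversed so far: 23 -> 39 -> 3 -> 8 -> 42
Step 6: curr=12, set curr.next=prev(23) | reversed so far: 12 -> 23 -> 39 -> 3 -> 8 -> 42
Step 7: curr=17, set curr.next=prev(12) | reversed so far: 17 -> 12 -> 23 -> 39 -> 3 -> 8 -> 42

17 -> 12 -> 23 -> 39 -> 3 -> 8 -> 42 -> None


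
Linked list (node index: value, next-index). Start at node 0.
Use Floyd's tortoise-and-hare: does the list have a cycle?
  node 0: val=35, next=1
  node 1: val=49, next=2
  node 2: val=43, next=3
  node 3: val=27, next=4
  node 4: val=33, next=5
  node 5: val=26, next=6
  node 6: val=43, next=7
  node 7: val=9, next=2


Floyd's tortoise (slow, +1) and hare (fast, +2):
  init: slow=0, fast=0
  step 1: slow=1, fast=2
  step 2: slow=2, fast=4
  step 3: slow=3, fast=6
  step 4: slow=4, fast=2
  step 5: slow=5, fast=4
  step 6: slow=6, fast=6
  slow == fast at node 6: cycle detected

Cycle: yes


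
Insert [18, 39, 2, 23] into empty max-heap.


Insert 18: [18]
Insert 39: [39, 18]
Insert 2: [39, 18, 2]
Insert 23: [39, 23, 2, 18]

Final heap: [39, 23, 2, 18]


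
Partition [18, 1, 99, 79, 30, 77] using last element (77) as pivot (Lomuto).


Pivot: 77
  18 <= 77: advance i (no swap)
  1 <= 77: advance i (no swap)
  30 <= 77: swap -> [18, 1, 30, 79, 99, 77]
Place pivot at 3: [18, 1, 30, 77, 99, 79]

Partitioned: [18, 1, 30, 77, 99, 79]


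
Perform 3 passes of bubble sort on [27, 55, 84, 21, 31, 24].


Initial: [27, 55, 84, 21, 31, 24]
Pass 1: [27, 55, 21, 31, 24, 84] (3 swaps)
Pass 2: [27, 21, 31, 24, 55, 84] (3 swaps)
Pass 3: [21, 27, 24, 31, 55, 84] (2 swaps)

After 3 passes: [21, 27, 24, 31, 55, 84]


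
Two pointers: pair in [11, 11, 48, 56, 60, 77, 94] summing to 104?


lo=0(11)+hi=6(94)=105
lo=0(11)+hi=5(77)=88
lo=1(11)+hi=5(77)=88
lo=2(48)+hi=5(77)=125
lo=2(48)+hi=4(60)=108
lo=2(48)+hi=3(56)=104

Yes: 48+56=104


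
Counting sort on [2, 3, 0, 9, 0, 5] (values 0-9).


Input: [2, 3, 0, 9, 0, 5]
Counts: [2, 0, 1, 1, 0, 1, 0, 0, 0, 1]

Sorted: [0, 0, 2, 3, 5, 9]


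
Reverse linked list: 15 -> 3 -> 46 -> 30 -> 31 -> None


Step 1: curr=15, set curr.next=prev(None) | reversed so far: 15
Step 2: curr=3, set curr.next=prev(15) | reversed so far: 3 -> 15
Step 3: curr=46, set curr.next=prev(3) | reversed so far: 46 -> 3 -> 15
Step 4: curr=30, set curr.next=prev(46) | reversed so far: 30 -> 46 -> 3 -> 15
Step 5: curr=31, set curr.next=prev(30) | reversed so far: 31 -> 30 -> 46 -> 3 -> 15

31 -> 30 -> 46 -> 3 -> 15 -> None


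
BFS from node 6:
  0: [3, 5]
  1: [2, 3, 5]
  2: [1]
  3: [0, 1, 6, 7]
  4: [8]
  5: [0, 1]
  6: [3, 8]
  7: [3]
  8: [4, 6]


Visit 6, enqueue [3, 8]
Visit 3, enqueue [0, 1, 7]
Visit 8, enqueue [4]
Visit 0, enqueue [5]
Visit 1, enqueue [2]
Visit 7, enqueue []
Visit 4, enqueue []
Visit 5, enqueue []
Visit 2, enqueue []

BFS order: [6, 3, 8, 0, 1, 7, 4, 5, 2]


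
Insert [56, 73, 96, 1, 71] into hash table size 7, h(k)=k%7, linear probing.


Insert 56: h=0 -> slot 0
Insert 73: h=3 -> slot 3
Insert 96: h=5 -> slot 5
Insert 1: h=1 -> slot 1
Insert 71: h=1, 1 probes -> slot 2

Table: [56, 1, 71, 73, None, 96, None]


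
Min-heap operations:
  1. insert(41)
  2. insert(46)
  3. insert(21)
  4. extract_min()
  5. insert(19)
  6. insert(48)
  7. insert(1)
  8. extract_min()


insert(41) -> [41]
insert(46) -> [41, 46]
insert(21) -> [21, 46, 41]
extract_min()->21, [41, 46]
insert(19) -> [19, 46, 41]
insert(48) -> [19, 46, 41, 48]
insert(1) -> [1, 19, 41, 48, 46]
extract_min()->1, [19, 46, 41, 48]

Final heap: [19, 46, 41, 48]


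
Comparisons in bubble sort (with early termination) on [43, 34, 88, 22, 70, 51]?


Algorithm: bubble sort (with early termination)
Input: [43, 34, 88, 22, 70, 51]
Sorted: [22, 34, 43, 51, 70, 88]

14


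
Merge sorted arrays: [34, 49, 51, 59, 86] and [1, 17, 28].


Take 1 from B
Take 17 from B
Take 28 from B

Merged: [1, 17, 28, 34, 49, 51, 59, 86]


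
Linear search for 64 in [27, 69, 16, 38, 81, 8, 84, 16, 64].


i=0: 27!=64
i=1: 69!=64
i=2: 16!=64
i=3: 38!=64
i=4: 81!=64
i=5: 8!=64
i=6: 84!=64
i=7: 16!=64
i=8: 64==64 found!

Found at 8, 9 comps


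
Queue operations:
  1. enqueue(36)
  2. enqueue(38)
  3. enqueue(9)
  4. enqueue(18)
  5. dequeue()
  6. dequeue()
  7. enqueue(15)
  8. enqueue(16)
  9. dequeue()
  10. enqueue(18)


enqueue(36) -> [36]
enqueue(38) -> [36, 38]
enqueue(9) -> [36, 38, 9]
enqueue(18) -> [36, 38, 9, 18]
dequeue()->36, [38, 9, 18]
dequeue()->38, [9, 18]
enqueue(15) -> [9, 18, 15]
enqueue(16) -> [9, 18, 15, 16]
dequeue()->9, [18, 15, 16]
enqueue(18) -> [18, 15, 16, 18]

Final queue: [18, 15, 16, 18]


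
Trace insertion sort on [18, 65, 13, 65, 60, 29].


Initial: [18, 65, 13, 65, 60, 29]
Insert 65: [18, 65, 13, 65, 60, 29]
Insert 13: [13, 18, 65, 65, 60, 29]
Insert 65: [13, 18, 65, 65, 60, 29]
Insert 60: [13, 18, 60, 65, 65, 29]
Insert 29: [13, 18, 29, 60, 65, 65]

Sorted: [13, 18, 29, 60, 65, 65]


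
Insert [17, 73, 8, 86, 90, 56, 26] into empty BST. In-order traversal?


Insert 17: root
Insert 73: R from 17
Insert 8: L from 17
Insert 86: R from 17 -> R from 73
Insert 90: R from 17 -> R from 73 -> R from 86
Insert 56: R from 17 -> L from 73
Insert 26: R from 17 -> L from 73 -> L from 56

In-order: [8, 17, 26, 56, 73, 86, 90]


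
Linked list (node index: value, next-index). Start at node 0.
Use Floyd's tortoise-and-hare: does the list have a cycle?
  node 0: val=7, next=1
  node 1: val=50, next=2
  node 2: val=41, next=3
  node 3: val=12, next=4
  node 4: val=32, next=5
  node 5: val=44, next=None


Floyd's tortoise (slow, +1) and hare (fast, +2):
  init: slow=0, fast=0
  step 1: slow=1, fast=2
  step 2: slow=2, fast=4
  step 3: fast 4->5->None, no cycle

Cycle: no


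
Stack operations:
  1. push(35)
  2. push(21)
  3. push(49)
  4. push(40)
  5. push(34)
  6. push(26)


push(35) -> [35]
push(21) -> [35, 21]
push(49) -> [35, 21, 49]
push(40) -> [35, 21, 49, 40]
push(34) -> [35, 21, 49, 40, 34]
push(26) -> [35, 21, 49, 40, 34, 26]

Final stack: [35, 21, 49, 40, 34, 26]


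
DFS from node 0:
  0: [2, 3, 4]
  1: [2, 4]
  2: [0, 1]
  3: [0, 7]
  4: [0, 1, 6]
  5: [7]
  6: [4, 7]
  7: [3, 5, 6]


Visit 0, push [4, 3, 2]
Visit 2, push [1]
Visit 1, push [4]
Visit 4, push [6]
Visit 6, push [7]
Visit 7, push [5, 3]
Visit 3, push []
Visit 5, push []

DFS order: [0, 2, 1, 4, 6, 7, 3, 5]


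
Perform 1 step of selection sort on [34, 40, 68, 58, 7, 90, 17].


Initial: [34, 40, 68, 58, 7, 90, 17]
Step 1: min=7 at 4
  Swap: [7, 40, 68, 58, 34, 90, 17]

After 1 step: [7, 40, 68, 58, 34, 90, 17]


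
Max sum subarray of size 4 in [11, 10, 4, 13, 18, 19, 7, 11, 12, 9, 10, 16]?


[0:4]: 38
[1:5]: 45
[2:6]: 54
[3:7]: 57
[4:8]: 55
[5:9]: 49
[6:10]: 39
[7:11]: 42
[8:12]: 47

Max: 57 at [3:7]


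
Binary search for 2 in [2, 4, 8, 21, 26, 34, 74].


Step 1: lo=0, hi=6, mid=3, val=21
Step 2: lo=0, hi=2, mid=1, val=4
Step 3: lo=0, hi=0, mid=0, val=2

Found at index 0


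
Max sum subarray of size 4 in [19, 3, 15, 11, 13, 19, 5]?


[0:4]: 48
[1:5]: 42
[2:6]: 58
[3:7]: 48

Max: 58 at [2:6]


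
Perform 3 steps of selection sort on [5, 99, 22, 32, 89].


Initial: [5, 99, 22, 32, 89]
Step 1: min=5 at 0
  Swap: [5, 99, 22, 32, 89]
Step 2: min=22 at 2
  Swap: [5, 22, 99, 32, 89]
Step 3: min=32 at 3
  Swap: [5, 22, 32, 99, 89]

After 3 steps: [5, 22, 32, 99, 89]


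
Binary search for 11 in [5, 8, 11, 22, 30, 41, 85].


Step 1: lo=0, hi=6, mid=3, val=22
Step 2: lo=0, hi=2, mid=1, val=8
Step 3: lo=2, hi=2, mid=2, val=11

Found at index 2


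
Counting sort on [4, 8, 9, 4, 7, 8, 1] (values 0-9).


Input: [4, 8, 9, 4, 7, 8, 1]
Counts: [0, 1, 0, 0, 2, 0, 0, 1, 2, 1]

Sorted: [1, 4, 4, 7, 8, 8, 9]


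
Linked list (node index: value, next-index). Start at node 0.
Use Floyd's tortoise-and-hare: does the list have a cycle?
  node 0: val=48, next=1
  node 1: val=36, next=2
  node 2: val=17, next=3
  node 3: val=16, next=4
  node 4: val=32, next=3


Floyd's tortoise (slow, +1) and hare (fast, +2):
  init: slow=0, fast=0
  step 1: slow=1, fast=2
  step 2: slow=2, fast=4
  step 3: slow=3, fast=4
  step 4: slow=4, fast=4
  slow == fast at node 4: cycle detected

Cycle: yes


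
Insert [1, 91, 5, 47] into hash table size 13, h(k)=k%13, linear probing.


Insert 1: h=1 -> slot 1
Insert 91: h=0 -> slot 0
Insert 5: h=5 -> slot 5
Insert 47: h=8 -> slot 8

Table: [91, 1, None, None, None, 5, None, None, 47, None, None, None, None]


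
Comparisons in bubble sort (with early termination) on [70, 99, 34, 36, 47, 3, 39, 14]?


Algorithm: bubble sort (with early termination)
Input: [70, 99, 34, 36, 47, 3, 39, 14]
Sorted: [3, 14, 34, 36, 39, 47, 70, 99]

28


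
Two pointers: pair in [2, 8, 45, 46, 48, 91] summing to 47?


lo=0(2)+hi=5(91)=93
lo=0(2)+hi=4(48)=50
lo=0(2)+hi=3(46)=48
lo=0(2)+hi=2(45)=47

Yes: 2+45=47


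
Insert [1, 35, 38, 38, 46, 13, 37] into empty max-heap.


Insert 1: [1]
Insert 35: [35, 1]
Insert 38: [38, 1, 35]
Insert 38: [38, 38, 35, 1]
Insert 46: [46, 38, 35, 1, 38]
Insert 13: [46, 38, 35, 1, 38, 13]
Insert 37: [46, 38, 37, 1, 38, 13, 35]

Final heap: [46, 38, 37, 1, 38, 13, 35]


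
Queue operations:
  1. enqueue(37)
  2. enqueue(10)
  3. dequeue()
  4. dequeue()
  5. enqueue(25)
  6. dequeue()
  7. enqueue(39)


enqueue(37) -> [37]
enqueue(10) -> [37, 10]
dequeue()->37, [10]
dequeue()->10, []
enqueue(25) -> [25]
dequeue()->25, []
enqueue(39) -> [39]

Final queue: [39]


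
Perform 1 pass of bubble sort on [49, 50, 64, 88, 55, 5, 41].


Initial: [49, 50, 64, 88, 55, 5, 41]
Pass 1: [49, 50, 64, 55, 5, 41, 88] (3 swaps)

After 1 pass: [49, 50, 64, 55, 5, 41, 88]


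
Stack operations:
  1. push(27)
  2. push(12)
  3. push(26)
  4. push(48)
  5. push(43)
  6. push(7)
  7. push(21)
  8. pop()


push(27) -> [27]
push(12) -> [27, 12]
push(26) -> [27, 12, 26]
push(48) -> [27, 12, 26, 48]
push(43) -> [27, 12, 26, 48, 43]
push(7) -> [27, 12, 26, 48, 43, 7]
push(21) -> [27, 12, 26, 48, 43, 7, 21]
pop()->21, [27, 12, 26, 48, 43, 7]

Final stack: [27, 12, 26, 48, 43, 7]


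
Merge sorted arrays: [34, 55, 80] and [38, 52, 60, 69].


Take 34 from A
Take 38 from B
Take 52 from B
Take 55 from A
Take 60 from B
Take 69 from B

Merged: [34, 38, 52, 55, 60, 69, 80]


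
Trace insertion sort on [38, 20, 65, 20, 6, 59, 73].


Initial: [38, 20, 65, 20, 6, 59, 73]
Insert 20: [20, 38, 65, 20, 6, 59, 73]
Insert 65: [20, 38, 65, 20, 6, 59, 73]
Insert 20: [20, 20, 38, 65, 6, 59, 73]
Insert 6: [6, 20, 20, 38, 65, 59, 73]
Insert 59: [6, 20, 20, 38, 59, 65, 73]
Insert 73: [6, 20, 20, 38, 59, 65, 73]

Sorted: [6, 20, 20, 38, 59, 65, 73]


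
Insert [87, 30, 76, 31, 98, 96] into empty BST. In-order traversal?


Insert 87: root
Insert 30: L from 87
Insert 76: L from 87 -> R from 30
Insert 31: L from 87 -> R from 30 -> L from 76
Insert 98: R from 87
Insert 96: R from 87 -> L from 98

In-order: [30, 31, 76, 87, 96, 98]


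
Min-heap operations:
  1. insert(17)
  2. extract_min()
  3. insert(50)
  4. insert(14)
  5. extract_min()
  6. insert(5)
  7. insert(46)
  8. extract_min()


insert(17) -> [17]
extract_min()->17, []
insert(50) -> [50]
insert(14) -> [14, 50]
extract_min()->14, [50]
insert(5) -> [5, 50]
insert(46) -> [5, 50, 46]
extract_min()->5, [46, 50]

Final heap: [46, 50]


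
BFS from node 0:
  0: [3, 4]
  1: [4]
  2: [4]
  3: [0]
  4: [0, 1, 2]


Visit 0, enqueue [3, 4]
Visit 3, enqueue []
Visit 4, enqueue [1, 2]
Visit 1, enqueue []
Visit 2, enqueue []

BFS order: [0, 3, 4, 1, 2]


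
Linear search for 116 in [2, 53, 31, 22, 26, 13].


i=0: 2!=116
i=1: 53!=116
i=2: 31!=116
i=3: 22!=116
i=4: 26!=116
i=5: 13!=116

Not found, 6 comps


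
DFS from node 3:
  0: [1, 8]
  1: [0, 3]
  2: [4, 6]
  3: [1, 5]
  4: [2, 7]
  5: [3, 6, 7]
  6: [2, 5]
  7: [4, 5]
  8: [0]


Visit 3, push [5, 1]
Visit 1, push [0]
Visit 0, push [8]
Visit 8, push []
Visit 5, push [7, 6]
Visit 6, push [2]
Visit 2, push [4]
Visit 4, push [7]
Visit 7, push []

DFS order: [3, 1, 0, 8, 5, 6, 2, 4, 7]


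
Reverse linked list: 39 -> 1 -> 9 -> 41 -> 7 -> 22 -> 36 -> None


Step 1: curr=39, set curr.next=prev(None) | reversed so far: 39
Step 2: curr=1, set curr.next=prev(39) | reversed so far: 1 -> 39
Step 3: curr=9, set curr.next=prev(1) | reversed so far: 9 -> 1 -> 39
Step 4: curr=41, set curr.next=prev(9) | reversed so far: 41 -> 9 -> 1 -> 39
Step 5: curr=7, set curr.next=prev(41) | reversed so far: 7 -> 41 -> 9 -> 1 -> 39
Step 6: curr=22, set curr.next=prev(7) | reversed so far: 22 -> 7 -> 41 -> 9 -> 1 -> 39
Step 7: curr=36, set curr.next=prev(22) | reversed so far: 36 -> 22 -> 7 -> 41 -> 9 -> 1 -> 39

36 -> 22 -> 7 -> 41 -> 9 -> 1 -> 39 -> None


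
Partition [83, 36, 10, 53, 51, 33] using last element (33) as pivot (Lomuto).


Pivot: 33
  10 <= 33: swap -> [10, 36, 83, 53, 51, 33]
Place pivot at 1: [10, 33, 83, 53, 51, 36]

Partitioned: [10, 33, 83, 53, 51, 36]


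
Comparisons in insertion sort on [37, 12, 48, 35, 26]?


Algorithm: insertion sort
Input: [37, 12, 48, 35, 26]
Sorted: [12, 26, 35, 37, 48]

9


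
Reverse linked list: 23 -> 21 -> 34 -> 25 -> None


Step 1: curr=23, set curr.next=prev(None) | reversed so far: 23
Step 2: curr=21, set curr.next=prev(23) | reversed so far: 21 -> 23
Step 3: curr=34, set curr.next=prev(21) | reversed so far: 34 -> 21 -> 23
Step 4: curr=25, set curr.next=prev(34) | reversed so far: 25 -> 34 -> 21 -> 23

25 -> 34 -> 21 -> 23 -> None


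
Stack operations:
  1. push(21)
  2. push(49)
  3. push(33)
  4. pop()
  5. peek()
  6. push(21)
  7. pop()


push(21) -> [21]
push(49) -> [21, 49]
push(33) -> [21, 49, 33]
pop()->33, [21, 49]
peek()->49
push(21) -> [21, 49, 21]
pop()->21, [21, 49]

Final stack: [21, 49]


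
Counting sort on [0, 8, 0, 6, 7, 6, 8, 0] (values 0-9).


Input: [0, 8, 0, 6, 7, 6, 8, 0]
Counts: [3, 0, 0, 0, 0, 0, 2, 1, 2, 0]

Sorted: [0, 0, 0, 6, 6, 7, 8, 8]


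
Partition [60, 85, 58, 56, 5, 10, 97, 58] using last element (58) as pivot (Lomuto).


Pivot: 58
  58 <= 58: swap -> [58, 85, 60, 56, 5, 10, 97, 58]
  56 <= 58: swap -> [58, 56, 60, 85, 5, 10, 97, 58]
  5 <= 58: swap -> [58, 56, 5, 85, 60, 10, 97, 58]
  10 <= 58: swap -> [58, 56, 5, 10, 60, 85, 97, 58]
Place pivot at 4: [58, 56, 5, 10, 58, 85, 97, 60]

Partitioned: [58, 56, 5, 10, 58, 85, 97, 60]


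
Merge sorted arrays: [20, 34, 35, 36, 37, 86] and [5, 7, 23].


Take 5 from B
Take 7 from B
Take 20 from A
Take 23 from B

Merged: [5, 7, 20, 23, 34, 35, 36, 37, 86]


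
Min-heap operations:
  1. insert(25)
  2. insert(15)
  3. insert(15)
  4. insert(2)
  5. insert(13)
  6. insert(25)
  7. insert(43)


insert(25) -> [25]
insert(15) -> [15, 25]
insert(15) -> [15, 25, 15]
insert(2) -> [2, 15, 15, 25]
insert(13) -> [2, 13, 15, 25, 15]
insert(25) -> [2, 13, 15, 25, 15, 25]
insert(43) -> [2, 13, 15, 25, 15, 25, 43]

Final heap: [2, 13, 15, 25, 15, 25, 43]


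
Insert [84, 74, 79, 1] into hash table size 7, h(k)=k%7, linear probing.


Insert 84: h=0 -> slot 0
Insert 74: h=4 -> slot 4
Insert 79: h=2 -> slot 2
Insert 1: h=1 -> slot 1

Table: [84, 1, 79, None, 74, None, None]


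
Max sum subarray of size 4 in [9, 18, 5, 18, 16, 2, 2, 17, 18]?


[0:4]: 50
[1:5]: 57
[2:6]: 41
[3:7]: 38
[4:8]: 37
[5:9]: 39

Max: 57 at [1:5]


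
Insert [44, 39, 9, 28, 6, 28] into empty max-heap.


Insert 44: [44]
Insert 39: [44, 39]
Insert 9: [44, 39, 9]
Insert 28: [44, 39, 9, 28]
Insert 6: [44, 39, 9, 28, 6]
Insert 28: [44, 39, 28, 28, 6, 9]

Final heap: [44, 39, 28, 28, 6, 9]


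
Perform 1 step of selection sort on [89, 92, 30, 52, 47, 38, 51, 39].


Initial: [89, 92, 30, 52, 47, 38, 51, 39]
Step 1: min=30 at 2
  Swap: [30, 92, 89, 52, 47, 38, 51, 39]

After 1 step: [30, 92, 89, 52, 47, 38, 51, 39]


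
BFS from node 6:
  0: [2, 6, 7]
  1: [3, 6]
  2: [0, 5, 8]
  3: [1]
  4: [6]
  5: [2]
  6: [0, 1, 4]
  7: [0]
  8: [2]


Visit 6, enqueue [0, 1, 4]
Visit 0, enqueue [2, 7]
Visit 1, enqueue [3]
Visit 4, enqueue []
Visit 2, enqueue [5, 8]
Visit 7, enqueue []
Visit 3, enqueue []
Visit 5, enqueue []
Visit 8, enqueue []

BFS order: [6, 0, 1, 4, 2, 7, 3, 5, 8]


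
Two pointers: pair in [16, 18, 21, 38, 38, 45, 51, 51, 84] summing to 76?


lo=0(16)+hi=8(84)=100
lo=0(16)+hi=7(51)=67
lo=1(18)+hi=7(51)=69
lo=2(21)+hi=7(51)=72
lo=3(38)+hi=7(51)=89
lo=3(38)+hi=6(51)=89
lo=3(38)+hi=5(45)=83
lo=3(38)+hi=4(38)=76

Yes: 38+38=76


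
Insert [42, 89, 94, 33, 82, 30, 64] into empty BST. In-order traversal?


Insert 42: root
Insert 89: R from 42
Insert 94: R from 42 -> R from 89
Insert 33: L from 42
Insert 82: R from 42 -> L from 89
Insert 30: L from 42 -> L from 33
Insert 64: R from 42 -> L from 89 -> L from 82

In-order: [30, 33, 42, 64, 82, 89, 94]


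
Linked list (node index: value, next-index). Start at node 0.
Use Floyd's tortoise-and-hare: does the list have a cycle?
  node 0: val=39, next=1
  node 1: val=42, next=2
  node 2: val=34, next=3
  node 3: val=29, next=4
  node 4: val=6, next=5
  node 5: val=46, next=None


Floyd's tortoise (slow, +1) and hare (fast, +2):
  init: slow=0, fast=0
  step 1: slow=1, fast=2
  step 2: slow=2, fast=4
  step 3: fast 4->5->None, no cycle

Cycle: no


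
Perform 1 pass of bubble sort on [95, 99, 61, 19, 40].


Initial: [95, 99, 61, 19, 40]
Pass 1: [95, 61, 19, 40, 99] (3 swaps)

After 1 pass: [95, 61, 19, 40, 99]


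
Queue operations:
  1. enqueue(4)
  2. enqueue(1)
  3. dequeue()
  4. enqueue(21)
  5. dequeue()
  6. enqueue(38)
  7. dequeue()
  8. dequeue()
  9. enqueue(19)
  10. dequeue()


enqueue(4) -> [4]
enqueue(1) -> [4, 1]
dequeue()->4, [1]
enqueue(21) -> [1, 21]
dequeue()->1, [21]
enqueue(38) -> [21, 38]
dequeue()->21, [38]
dequeue()->38, []
enqueue(19) -> [19]
dequeue()->19, []

Final queue: []


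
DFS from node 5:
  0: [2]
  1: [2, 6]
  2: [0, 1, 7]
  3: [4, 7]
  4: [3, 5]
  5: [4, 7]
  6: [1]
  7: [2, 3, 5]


Visit 5, push [7, 4]
Visit 4, push [3]
Visit 3, push [7]
Visit 7, push [2]
Visit 2, push [1, 0]
Visit 0, push []
Visit 1, push [6]
Visit 6, push []

DFS order: [5, 4, 3, 7, 2, 0, 1, 6]


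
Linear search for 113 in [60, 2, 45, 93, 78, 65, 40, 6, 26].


i=0: 60!=113
i=1: 2!=113
i=2: 45!=113
i=3: 93!=113
i=4: 78!=113
i=5: 65!=113
i=6: 40!=113
i=7: 6!=113
i=8: 26!=113

Not found, 9 comps


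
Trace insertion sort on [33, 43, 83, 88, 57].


Initial: [33, 43, 83, 88, 57]
Insert 43: [33, 43, 83, 88, 57]
Insert 83: [33, 43, 83, 88, 57]
Insert 88: [33, 43, 83, 88, 57]
Insert 57: [33, 43, 57, 83, 88]

Sorted: [33, 43, 57, 83, 88]


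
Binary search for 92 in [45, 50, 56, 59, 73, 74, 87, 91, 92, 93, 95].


Step 1: lo=0, hi=10, mid=5, val=74
Step 2: lo=6, hi=10, mid=8, val=92

Found at index 8


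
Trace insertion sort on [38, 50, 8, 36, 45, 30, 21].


Initial: [38, 50, 8, 36, 45, 30, 21]
Insert 50: [38, 50, 8, 36, 45, 30, 21]
Insert 8: [8, 38, 50, 36, 45, 30, 21]
Insert 36: [8, 36, 38, 50, 45, 30, 21]
Insert 45: [8, 36, 38, 45, 50, 30, 21]
Insert 30: [8, 30, 36, 38, 45, 50, 21]
Insert 21: [8, 21, 30, 36, 38, 45, 50]

Sorted: [8, 21, 30, 36, 38, 45, 50]


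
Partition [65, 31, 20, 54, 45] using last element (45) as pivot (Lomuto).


Pivot: 45
  31 <= 45: swap -> [31, 65, 20, 54, 45]
  20 <= 45: swap -> [31, 20, 65, 54, 45]
Place pivot at 2: [31, 20, 45, 54, 65]

Partitioned: [31, 20, 45, 54, 65]


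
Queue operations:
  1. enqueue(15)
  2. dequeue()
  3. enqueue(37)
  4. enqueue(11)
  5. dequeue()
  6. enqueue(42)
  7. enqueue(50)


enqueue(15) -> [15]
dequeue()->15, []
enqueue(37) -> [37]
enqueue(11) -> [37, 11]
dequeue()->37, [11]
enqueue(42) -> [11, 42]
enqueue(50) -> [11, 42, 50]

Final queue: [11, 42, 50]


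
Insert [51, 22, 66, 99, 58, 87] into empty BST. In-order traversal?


Insert 51: root
Insert 22: L from 51
Insert 66: R from 51
Insert 99: R from 51 -> R from 66
Insert 58: R from 51 -> L from 66
Insert 87: R from 51 -> R from 66 -> L from 99

In-order: [22, 51, 58, 66, 87, 99]


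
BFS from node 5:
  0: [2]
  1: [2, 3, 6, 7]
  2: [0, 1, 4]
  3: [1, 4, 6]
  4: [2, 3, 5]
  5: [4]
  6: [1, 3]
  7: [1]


Visit 5, enqueue [4]
Visit 4, enqueue [2, 3]
Visit 2, enqueue [0, 1]
Visit 3, enqueue [6]
Visit 0, enqueue []
Visit 1, enqueue [7]
Visit 6, enqueue []
Visit 7, enqueue []

BFS order: [5, 4, 2, 3, 0, 1, 6, 7]


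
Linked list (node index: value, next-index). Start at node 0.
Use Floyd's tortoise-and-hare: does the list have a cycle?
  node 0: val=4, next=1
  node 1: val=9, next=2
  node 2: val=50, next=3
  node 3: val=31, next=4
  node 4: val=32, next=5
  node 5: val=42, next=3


Floyd's tortoise (slow, +1) and hare (fast, +2):
  init: slow=0, fast=0
  step 1: slow=1, fast=2
  step 2: slow=2, fast=4
  step 3: slow=3, fast=3
  slow == fast at node 3: cycle detected

Cycle: yes


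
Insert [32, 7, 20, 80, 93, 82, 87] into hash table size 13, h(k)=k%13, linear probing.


Insert 32: h=6 -> slot 6
Insert 7: h=7 -> slot 7
Insert 20: h=7, 1 probes -> slot 8
Insert 80: h=2 -> slot 2
Insert 93: h=2, 1 probes -> slot 3
Insert 82: h=4 -> slot 4
Insert 87: h=9 -> slot 9

Table: [None, None, 80, 93, 82, None, 32, 7, 20, 87, None, None, None]


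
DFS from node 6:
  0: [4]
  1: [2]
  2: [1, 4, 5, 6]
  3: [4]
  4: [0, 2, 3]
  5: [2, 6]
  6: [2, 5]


Visit 6, push [5, 2]
Visit 2, push [5, 4, 1]
Visit 1, push []
Visit 4, push [3, 0]
Visit 0, push []
Visit 3, push []
Visit 5, push []

DFS order: [6, 2, 1, 4, 0, 3, 5]


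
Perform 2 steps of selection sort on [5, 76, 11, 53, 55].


Initial: [5, 76, 11, 53, 55]
Step 1: min=5 at 0
  Swap: [5, 76, 11, 53, 55]
Step 2: min=11 at 2
  Swap: [5, 11, 76, 53, 55]

After 2 steps: [5, 11, 76, 53, 55]


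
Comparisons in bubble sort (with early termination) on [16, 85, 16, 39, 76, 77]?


Algorithm: bubble sort (with early termination)
Input: [16, 85, 16, 39, 76, 77]
Sorted: [16, 16, 39, 76, 77, 85]

9


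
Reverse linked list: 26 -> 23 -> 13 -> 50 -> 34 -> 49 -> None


Step 1: curr=26, set curr.next=prev(None) | reversed so far: 26
Step 2: curr=23, set curr.next=prev(26) | reversed so far: 23 -> 26
Step 3: curr=13, set curr.next=prev(23) | reversed so far: 13 -> 23 -> 26
Step 4: curr=50, set curr.next=prev(13) | reversed so far: 50 -> 13 -> 23 -> 26
Step 5: curr=34, set curr.next=prev(50) | reversed so far: 34 -> 50 -> 13 -> 23 -> 26
Step 6: curr=49, set curr.next=prev(34) | reversed so far: 49 -> 34 -> 50 -> 13 -> 23 -> 26

49 -> 34 -> 50 -> 13 -> 23 -> 26 -> None


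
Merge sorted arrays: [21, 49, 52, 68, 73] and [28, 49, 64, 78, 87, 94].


Take 21 from A
Take 28 from B
Take 49 from A
Take 49 from B
Take 52 from A
Take 64 from B
Take 68 from A
Take 73 from A

Merged: [21, 28, 49, 49, 52, 64, 68, 73, 78, 87, 94]


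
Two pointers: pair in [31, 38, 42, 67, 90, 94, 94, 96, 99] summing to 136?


lo=0(31)+hi=8(99)=130
lo=1(38)+hi=8(99)=137
lo=1(38)+hi=7(96)=134
lo=2(42)+hi=7(96)=138
lo=2(42)+hi=6(94)=136

Yes: 42+94=136


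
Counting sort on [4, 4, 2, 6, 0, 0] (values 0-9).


Input: [4, 4, 2, 6, 0, 0]
Counts: [2, 0, 1, 0, 2, 0, 1, 0, 0, 0]

Sorted: [0, 0, 2, 4, 4, 6]


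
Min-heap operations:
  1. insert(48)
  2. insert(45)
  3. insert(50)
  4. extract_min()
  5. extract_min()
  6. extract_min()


insert(48) -> [48]
insert(45) -> [45, 48]
insert(50) -> [45, 48, 50]
extract_min()->45, [48, 50]
extract_min()->48, [50]
extract_min()->50, []

Final heap: []


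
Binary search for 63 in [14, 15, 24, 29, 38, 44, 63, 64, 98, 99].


Step 1: lo=0, hi=9, mid=4, val=38
Step 2: lo=5, hi=9, mid=7, val=64
Step 3: lo=5, hi=6, mid=5, val=44
Step 4: lo=6, hi=6, mid=6, val=63

Found at index 6


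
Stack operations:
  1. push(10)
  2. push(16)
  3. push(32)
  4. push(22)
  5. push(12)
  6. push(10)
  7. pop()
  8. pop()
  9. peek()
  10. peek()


push(10) -> [10]
push(16) -> [10, 16]
push(32) -> [10, 16, 32]
push(22) -> [10, 16, 32, 22]
push(12) -> [10, 16, 32, 22, 12]
push(10) -> [10, 16, 32, 22, 12, 10]
pop()->10, [10, 16, 32, 22, 12]
pop()->12, [10, 16, 32, 22]
peek()->22
peek()->22

Final stack: [10, 16, 32, 22]


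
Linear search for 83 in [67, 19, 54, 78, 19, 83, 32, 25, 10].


i=0: 67!=83
i=1: 19!=83
i=2: 54!=83
i=3: 78!=83
i=4: 19!=83
i=5: 83==83 found!

Found at 5, 6 comps


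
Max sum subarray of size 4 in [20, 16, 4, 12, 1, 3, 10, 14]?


[0:4]: 52
[1:5]: 33
[2:6]: 20
[3:7]: 26
[4:8]: 28

Max: 52 at [0:4]


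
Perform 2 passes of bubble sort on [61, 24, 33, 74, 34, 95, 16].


Initial: [61, 24, 33, 74, 34, 95, 16]
Pass 1: [24, 33, 61, 34, 74, 16, 95] (4 swaps)
Pass 2: [24, 33, 34, 61, 16, 74, 95] (2 swaps)

After 2 passes: [24, 33, 34, 61, 16, 74, 95]


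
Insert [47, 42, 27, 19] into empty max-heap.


Insert 47: [47]
Insert 42: [47, 42]
Insert 27: [47, 42, 27]
Insert 19: [47, 42, 27, 19]

Final heap: [47, 42, 27, 19]


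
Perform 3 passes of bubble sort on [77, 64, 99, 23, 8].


Initial: [77, 64, 99, 23, 8]
Pass 1: [64, 77, 23, 8, 99] (3 swaps)
Pass 2: [64, 23, 8, 77, 99] (2 swaps)
Pass 3: [23, 8, 64, 77, 99] (2 swaps)

After 3 passes: [23, 8, 64, 77, 99]


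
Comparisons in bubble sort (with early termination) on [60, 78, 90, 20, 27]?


Algorithm: bubble sort (with early termination)
Input: [60, 78, 90, 20, 27]
Sorted: [20, 27, 60, 78, 90]

10


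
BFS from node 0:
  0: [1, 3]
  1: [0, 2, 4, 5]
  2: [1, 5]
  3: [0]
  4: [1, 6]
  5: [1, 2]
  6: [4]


Visit 0, enqueue [1, 3]
Visit 1, enqueue [2, 4, 5]
Visit 3, enqueue []
Visit 2, enqueue []
Visit 4, enqueue [6]
Visit 5, enqueue []
Visit 6, enqueue []

BFS order: [0, 1, 3, 2, 4, 5, 6]


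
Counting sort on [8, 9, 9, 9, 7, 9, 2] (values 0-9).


Input: [8, 9, 9, 9, 7, 9, 2]
Counts: [0, 0, 1, 0, 0, 0, 0, 1, 1, 4]

Sorted: [2, 7, 8, 9, 9, 9, 9]


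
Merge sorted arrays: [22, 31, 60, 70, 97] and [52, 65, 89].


Take 22 from A
Take 31 from A
Take 52 from B
Take 60 from A
Take 65 from B
Take 70 from A
Take 89 from B

Merged: [22, 31, 52, 60, 65, 70, 89, 97]


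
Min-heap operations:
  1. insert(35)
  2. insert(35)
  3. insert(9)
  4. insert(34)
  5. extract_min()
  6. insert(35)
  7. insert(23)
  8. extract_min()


insert(35) -> [35]
insert(35) -> [35, 35]
insert(9) -> [9, 35, 35]
insert(34) -> [9, 34, 35, 35]
extract_min()->9, [34, 35, 35]
insert(35) -> [34, 35, 35, 35]
insert(23) -> [23, 34, 35, 35, 35]
extract_min()->23, [34, 35, 35, 35]

Final heap: [34, 35, 35, 35]


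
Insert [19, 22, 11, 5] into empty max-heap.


Insert 19: [19]
Insert 22: [22, 19]
Insert 11: [22, 19, 11]
Insert 5: [22, 19, 11, 5]

Final heap: [22, 19, 11, 5]


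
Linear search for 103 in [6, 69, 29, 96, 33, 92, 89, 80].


i=0: 6!=103
i=1: 69!=103
i=2: 29!=103
i=3: 96!=103
i=4: 33!=103
i=5: 92!=103
i=6: 89!=103
i=7: 80!=103

Not found, 8 comps


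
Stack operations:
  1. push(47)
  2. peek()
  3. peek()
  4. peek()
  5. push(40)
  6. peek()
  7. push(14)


push(47) -> [47]
peek()->47
peek()->47
peek()->47
push(40) -> [47, 40]
peek()->40
push(14) -> [47, 40, 14]

Final stack: [47, 40, 14]


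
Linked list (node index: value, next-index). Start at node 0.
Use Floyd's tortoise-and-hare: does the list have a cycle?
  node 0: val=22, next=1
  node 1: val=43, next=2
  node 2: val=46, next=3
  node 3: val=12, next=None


Floyd's tortoise (slow, +1) and hare (fast, +2):
  init: slow=0, fast=0
  step 1: slow=1, fast=2
  step 2: fast 2->3->None, no cycle

Cycle: no


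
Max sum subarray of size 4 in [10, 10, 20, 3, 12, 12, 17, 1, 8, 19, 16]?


[0:4]: 43
[1:5]: 45
[2:6]: 47
[3:7]: 44
[4:8]: 42
[5:9]: 38
[6:10]: 45
[7:11]: 44

Max: 47 at [2:6]


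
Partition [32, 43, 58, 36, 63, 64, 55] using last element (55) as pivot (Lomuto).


Pivot: 55
  32 <= 55: advance i (no swap)
  43 <= 55: advance i (no swap)
  36 <= 55: swap -> [32, 43, 36, 58, 63, 64, 55]
Place pivot at 3: [32, 43, 36, 55, 63, 64, 58]

Partitioned: [32, 43, 36, 55, 63, 64, 58]


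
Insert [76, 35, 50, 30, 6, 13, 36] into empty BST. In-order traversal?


Insert 76: root
Insert 35: L from 76
Insert 50: L from 76 -> R from 35
Insert 30: L from 76 -> L from 35
Insert 6: L from 76 -> L from 35 -> L from 30
Insert 13: L from 76 -> L from 35 -> L from 30 -> R from 6
Insert 36: L from 76 -> R from 35 -> L from 50

In-order: [6, 13, 30, 35, 36, 50, 76]


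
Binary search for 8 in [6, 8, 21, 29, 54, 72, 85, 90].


Step 1: lo=0, hi=7, mid=3, val=29
Step 2: lo=0, hi=2, mid=1, val=8

Found at index 1


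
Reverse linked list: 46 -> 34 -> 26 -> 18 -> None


Step 1: curr=46, set curr.next=prev(None) | reversed so far: 46
Step 2: curr=34, set curr.next=prev(46) | reversed so far: 34 -> 46
Step 3: curr=26, set curr.next=prev(34) | reversed so far: 26 -> 34 -> 46
Step 4: curr=18, set curr.next=prev(26) | reversed so far: 18 -> 26 -> 34 -> 46

18 -> 26 -> 34 -> 46 -> None


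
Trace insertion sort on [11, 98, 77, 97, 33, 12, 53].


Initial: [11, 98, 77, 97, 33, 12, 53]
Insert 98: [11, 98, 77, 97, 33, 12, 53]
Insert 77: [11, 77, 98, 97, 33, 12, 53]
Insert 97: [11, 77, 97, 98, 33, 12, 53]
Insert 33: [11, 33, 77, 97, 98, 12, 53]
Insert 12: [11, 12, 33, 77, 97, 98, 53]
Insert 53: [11, 12, 33, 53, 77, 97, 98]

Sorted: [11, 12, 33, 53, 77, 97, 98]


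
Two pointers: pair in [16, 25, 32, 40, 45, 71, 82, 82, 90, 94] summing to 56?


lo=0(16)+hi=9(94)=110
lo=0(16)+hi=8(90)=106
lo=0(16)+hi=7(82)=98
lo=0(16)+hi=6(82)=98
lo=0(16)+hi=5(71)=87
lo=0(16)+hi=4(45)=61
lo=0(16)+hi=3(40)=56

Yes: 16+40=56


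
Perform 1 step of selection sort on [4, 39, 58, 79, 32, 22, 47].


Initial: [4, 39, 58, 79, 32, 22, 47]
Step 1: min=4 at 0
  Swap: [4, 39, 58, 79, 32, 22, 47]

After 1 step: [4, 39, 58, 79, 32, 22, 47]


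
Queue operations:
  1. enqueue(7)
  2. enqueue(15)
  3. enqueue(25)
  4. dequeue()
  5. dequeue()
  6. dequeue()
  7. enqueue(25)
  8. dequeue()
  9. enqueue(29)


enqueue(7) -> [7]
enqueue(15) -> [7, 15]
enqueue(25) -> [7, 15, 25]
dequeue()->7, [15, 25]
dequeue()->15, [25]
dequeue()->25, []
enqueue(25) -> [25]
dequeue()->25, []
enqueue(29) -> [29]

Final queue: [29]


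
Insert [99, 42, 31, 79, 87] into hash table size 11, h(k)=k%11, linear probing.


Insert 99: h=0 -> slot 0
Insert 42: h=9 -> slot 9
Insert 31: h=9, 1 probes -> slot 10
Insert 79: h=2 -> slot 2
Insert 87: h=10, 2 probes -> slot 1

Table: [99, 87, 79, None, None, None, None, None, None, 42, 31]


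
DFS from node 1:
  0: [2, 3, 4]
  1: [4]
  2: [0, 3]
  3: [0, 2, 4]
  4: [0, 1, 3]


Visit 1, push [4]
Visit 4, push [3, 0]
Visit 0, push [3, 2]
Visit 2, push [3]
Visit 3, push []

DFS order: [1, 4, 0, 2, 3]


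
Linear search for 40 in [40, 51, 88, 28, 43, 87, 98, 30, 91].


i=0: 40==40 found!

Found at 0, 1 comps


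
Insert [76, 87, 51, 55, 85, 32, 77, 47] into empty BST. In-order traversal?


Insert 76: root
Insert 87: R from 76
Insert 51: L from 76
Insert 55: L from 76 -> R from 51
Insert 85: R from 76 -> L from 87
Insert 32: L from 76 -> L from 51
Insert 77: R from 76 -> L from 87 -> L from 85
Insert 47: L from 76 -> L from 51 -> R from 32

In-order: [32, 47, 51, 55, 76, 77, 85, 87]


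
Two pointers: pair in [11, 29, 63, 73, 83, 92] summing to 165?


lo=0(11)+hi=5(92)=103
lo=1(29)+hi=5(92)=121
lo=2(63)+hi=5(92)=155
lo=3(73)+hi=5(92)=165

Yes: 73+92=165


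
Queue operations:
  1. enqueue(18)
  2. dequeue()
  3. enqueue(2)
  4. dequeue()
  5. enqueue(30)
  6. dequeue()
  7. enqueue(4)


enqueue(18) -> [18]
dequeue()->18, []
enqueue(2) -> [2]
dequeue()->2, []
enqueue(30) -> [30]
dequeue()->30, []
enqueue(4) -> [4]

Final queue: [4]


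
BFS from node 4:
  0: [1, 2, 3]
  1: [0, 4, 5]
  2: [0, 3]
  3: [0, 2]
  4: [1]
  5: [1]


Visit 4, enqueue [1]
Visit 1, enqueue [0, 5]
Visit 0, enqueue [2, 3]
Visit 5, enqueue []
Visit 2, enqueue []
Visit 3, enqueue []

BFS order: [4, 1, 0, 5, 2, 3]


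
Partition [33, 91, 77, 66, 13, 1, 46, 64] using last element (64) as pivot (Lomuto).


Pivot: 64
  33 <= 64: advance i (no swap)
  13 <= 64: swap -> [33, 13, 77, 66, 91, 1, 46, 64]
  1 <= 64: swap -> [33, 13, 1, 66, 91, 77, 46, 64]
  46 <= 64: swap -> [33, 13, 1, 46, 91, 77, 66, 64]
Place pivot at 4: [33, 13, 1, 46, 64, 77, 66, 91]

Partitioned: [33, 13, 1, 46, 64, 77, 66, 91]


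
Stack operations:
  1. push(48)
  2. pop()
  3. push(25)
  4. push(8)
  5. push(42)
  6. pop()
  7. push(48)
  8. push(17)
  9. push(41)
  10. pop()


push(48) -> [48]
pop()->48, []
push(25) -> [25]
push(8) -> [25, 8]
push(42) -> [25, 8, 42]
pop()->42, [25, 8]
push(48) -> [25, 8, 48]
push(17) -> [25, 8, 48, 17]
push(41) -> [25, 8, 48, 17, 41]
pop()->41, [25, 8, 48, 17]

Final stack: [25, 8, 48, 17]


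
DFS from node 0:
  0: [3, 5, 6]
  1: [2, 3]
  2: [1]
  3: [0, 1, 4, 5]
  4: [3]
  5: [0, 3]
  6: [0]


Visit 0, push [6, 5, 3]
Visit 3, push [5, 4, 1]
Visit 1, push [2]
Visit 2, push []
Visit 4, push []
Visit 5, push []
Visit 6, push []

DFS order: [0, 3, 1, 2, 4, 5, 6]


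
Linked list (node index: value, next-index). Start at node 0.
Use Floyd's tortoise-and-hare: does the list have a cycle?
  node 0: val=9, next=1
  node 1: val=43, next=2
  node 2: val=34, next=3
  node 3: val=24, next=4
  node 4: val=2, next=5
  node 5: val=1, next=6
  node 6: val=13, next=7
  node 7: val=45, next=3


Floyd's tortoise (slow, +1) and hare (fast, +2):
  init: slow=0, fast=0
  step 1: slow=1, fast=2
  step 2: slow=2, fast=4
  step 3: slow=3, fast=6
  step 4: slow=4, fast=3
  step 5: slow=5, fast=5
  slow == fast at node 5: cycle detected

Cycle: yes


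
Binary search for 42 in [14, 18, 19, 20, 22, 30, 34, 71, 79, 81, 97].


Step 1: lo=0, hi=10, mid=5, val=30
Step 2: lo=6, hi=10, mid=8, val=79
Step 3: lo=6, hi=7, mid=6, val=34
Step 4: lo=7, hi=7, mid=7, val=71

Not found


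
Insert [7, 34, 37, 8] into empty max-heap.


Insert 7: [7]
Insert 34: [34, 7]
Insert 37: [37, 7, 34]
Insert 8: [37, 8, 34, 7]

Final heap: [37, 8, 34, 7]


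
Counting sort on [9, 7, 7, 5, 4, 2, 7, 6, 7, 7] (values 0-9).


Input: [9, 7, 7, 5, 4, 2, 7, 6, 7, 7]
Counts: [0, 0, 1, 0, 1, 1, 1, 5, 0, 1]

Sorted: [2, 4, 5, 6, 7, 7, 7, 7, 7, 9]


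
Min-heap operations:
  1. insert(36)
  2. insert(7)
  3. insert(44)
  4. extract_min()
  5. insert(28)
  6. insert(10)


insert(36) -> [36]
insert(7) -> [7, 36]
insert(44) -> [7, 36, 44]
extract_min()->7, [36, 44]
insert(28) -> [28, 44, 36]
insert(10) -> [10, 28, 36, 44]

Final heap: [10, 28, 36, 44]
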